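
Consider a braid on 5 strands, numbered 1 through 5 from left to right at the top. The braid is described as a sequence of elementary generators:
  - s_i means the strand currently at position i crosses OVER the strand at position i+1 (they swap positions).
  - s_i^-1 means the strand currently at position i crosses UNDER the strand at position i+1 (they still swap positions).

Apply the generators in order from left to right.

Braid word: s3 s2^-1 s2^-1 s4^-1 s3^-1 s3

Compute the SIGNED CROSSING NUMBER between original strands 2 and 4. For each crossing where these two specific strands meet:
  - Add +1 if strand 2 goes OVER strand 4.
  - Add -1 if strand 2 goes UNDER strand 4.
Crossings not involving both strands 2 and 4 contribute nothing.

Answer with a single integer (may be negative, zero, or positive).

Gen 1: crossing 3x4. Both 2&4? no. Sum: 0
Gen 2: 2 under 4. Both 2&4? yes. Contrib: -1. Sum: -1
Gen 3: 4 under 2. Both 2&4? yes. Contrib: +1. Sum: 0
Gen 4: crossing 3x5. Both 2&4? no. Sum: 0
Gen 5: crossing 4x5. Both 2&4? no. Sum: 0
Gen 6: crossing 5x4. Both 2&4? no. Sum: 0

Answer: 0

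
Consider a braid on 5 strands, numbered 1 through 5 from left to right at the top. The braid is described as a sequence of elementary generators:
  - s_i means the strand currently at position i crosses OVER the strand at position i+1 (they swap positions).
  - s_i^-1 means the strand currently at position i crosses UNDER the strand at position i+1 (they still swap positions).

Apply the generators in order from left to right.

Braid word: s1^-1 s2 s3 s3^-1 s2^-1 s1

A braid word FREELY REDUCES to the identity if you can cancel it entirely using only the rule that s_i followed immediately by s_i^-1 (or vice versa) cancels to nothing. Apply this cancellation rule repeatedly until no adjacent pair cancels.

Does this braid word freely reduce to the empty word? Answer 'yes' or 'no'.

Gen 1 (s1^-1): push. Stack: [s1^-1]
Gen 2 (s2): push. Stack: [s1^-1 s2]
Gen 3 (s3): push. Stack: [s1^-1 s2 s3]
Gen 4 (s3^-1): cancels prior s3. Stack: [s1^-1 s2]
Gen 5 (s2^-1): cancels prior s2. Stack: [s1^-1]
Gen 6 (s1): cancels prior s1^-1. Stack: []
Reduced word: (empty)

Answer: yes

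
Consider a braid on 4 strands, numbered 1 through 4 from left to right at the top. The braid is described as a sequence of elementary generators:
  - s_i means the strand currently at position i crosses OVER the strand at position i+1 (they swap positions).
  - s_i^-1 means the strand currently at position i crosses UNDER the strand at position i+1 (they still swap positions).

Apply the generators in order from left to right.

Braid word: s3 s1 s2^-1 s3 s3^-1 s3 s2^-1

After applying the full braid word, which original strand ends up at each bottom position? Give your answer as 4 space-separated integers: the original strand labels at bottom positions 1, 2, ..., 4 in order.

Gen 1 (s3): strand 3 crosses over strand 4. Perm now: [1 2 4 3]
Gen 2 (s1): strand 1 crosses over strand 2. Perm now: [2 1 4 3]
Gen 3 (s2^-1): strand 1 crosses under strand 4. Perm now: [2 4 1 3]
Gen 4 (s3): strand 1 crosses over strand 3. Perm now: [2 4 3 1]
Gen 5 (s3^-1): strand 3 crosses under strand 1. Perm now: [2 4 1 3]
Gen 6 (s3): strand 1 crosses over strand 3. Perm now: [2 4 3 1]
Gen 7 (s2^-1): strand 4 crosses under strand 3. Perm now: [2 3 4 1]

Answer: 2 3 4 1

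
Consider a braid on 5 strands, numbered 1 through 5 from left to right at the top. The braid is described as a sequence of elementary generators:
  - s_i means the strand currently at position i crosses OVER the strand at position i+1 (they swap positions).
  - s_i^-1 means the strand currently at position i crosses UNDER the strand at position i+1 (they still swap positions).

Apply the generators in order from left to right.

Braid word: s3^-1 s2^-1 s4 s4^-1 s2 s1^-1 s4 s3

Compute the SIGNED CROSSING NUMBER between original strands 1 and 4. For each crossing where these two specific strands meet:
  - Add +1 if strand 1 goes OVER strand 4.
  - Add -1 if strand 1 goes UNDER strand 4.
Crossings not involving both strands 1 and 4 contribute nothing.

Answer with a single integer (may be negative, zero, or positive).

Answer: 0

Derivation:
Gen 1: crossing 3x4. Both 1&4? no. Sum: 0
Gen 2: crossing 2x4. Both 1&4? no. Sum: 0
Gen 3: crossing 3x5. Both 1&4? no. Sum: 0
Gen 4: crossing 5x3. Both 1&4? no. Sum: 0
Gen 5: crossing 4x2. Both 1&4? no. Sum: 0
Gen 6: crossing 1x2. Both 1&4? no. Sum: 0
Gen 7: crossing 3x5. Both 1&4? no. Sum: 0
Gen 8: crossing 4x5. Both 1&4? no. Sum: 0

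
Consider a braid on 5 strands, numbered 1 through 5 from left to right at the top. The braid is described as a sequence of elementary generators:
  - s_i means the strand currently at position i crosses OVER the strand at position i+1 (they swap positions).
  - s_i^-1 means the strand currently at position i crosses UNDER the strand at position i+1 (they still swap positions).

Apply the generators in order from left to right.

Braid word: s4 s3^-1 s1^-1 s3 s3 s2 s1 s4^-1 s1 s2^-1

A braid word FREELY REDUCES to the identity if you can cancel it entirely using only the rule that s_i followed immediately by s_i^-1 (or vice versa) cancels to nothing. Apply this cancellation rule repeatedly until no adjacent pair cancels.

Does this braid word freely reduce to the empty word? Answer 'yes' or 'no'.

Answer: no

Derivation:
Gen 1 (s4): push. Stack: [s4]
Gen 2 (s3^-1): push. Stack: [s4 s3^-1]
Gen 3 (s1^-1): push. Stack: [s4 s3^-1 s1^-1]
Gen 4 (s3): push. Stack: [s4 s3^-1 s1^-1 s3]
Gen 5 (s3): push. Stack: [s4 s3^-1 s1^-1 s3 s3]
Gen 6 (s2): push. Stack: [s4 s3^-1 s1^-1 s3 s3 s2]
Gen 7 (s1): push. Stack: [s4 s3^-1 s1^-1 s3 s3 s2 s1]
Gen 8 (s4^-1): push. Stack: [s4 s3^-1 s1^-1 s3 s3 s2 s1 s4^-1]
Gen 9 (s1): push. Stack: [s4 s3^-1 s1^-1 s3 s3 s2 s1 s4^-1 s1]
Gen 10 (s2^-1): push. Stack: [s4 s3^-1 s1^-1 s3 s3 s2 s1 s4^-1 s1 s2^-1]
Reduced word: s4 s3^-1 s1^-1 s3 s3 s2 s1 s4^-1 s1 s2^-1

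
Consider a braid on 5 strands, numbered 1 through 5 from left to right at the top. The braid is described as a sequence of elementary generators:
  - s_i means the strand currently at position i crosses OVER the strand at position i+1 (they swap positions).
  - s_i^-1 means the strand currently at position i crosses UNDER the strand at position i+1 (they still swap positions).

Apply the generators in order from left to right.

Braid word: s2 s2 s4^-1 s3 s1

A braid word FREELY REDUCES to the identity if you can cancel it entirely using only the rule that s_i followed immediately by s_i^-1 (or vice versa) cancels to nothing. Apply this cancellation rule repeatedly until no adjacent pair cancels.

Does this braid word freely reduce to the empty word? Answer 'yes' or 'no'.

Gen 1 (s2): push. Stack: [s2]
Gen 2 (s2): push. Stack: [s2 s2]
Gen 3 (s4^-1): push. Stack: [s2 s2 s4^-1]
Gen 4 (s3): push. Stack: [s2 s2 s4^-1 s3]
Gen 5 (s1): push. Stack: [s2 s2 s4^-1 s3 s1]
Reduced word: s2 s2 s4^-1 s3 s1

Answer: no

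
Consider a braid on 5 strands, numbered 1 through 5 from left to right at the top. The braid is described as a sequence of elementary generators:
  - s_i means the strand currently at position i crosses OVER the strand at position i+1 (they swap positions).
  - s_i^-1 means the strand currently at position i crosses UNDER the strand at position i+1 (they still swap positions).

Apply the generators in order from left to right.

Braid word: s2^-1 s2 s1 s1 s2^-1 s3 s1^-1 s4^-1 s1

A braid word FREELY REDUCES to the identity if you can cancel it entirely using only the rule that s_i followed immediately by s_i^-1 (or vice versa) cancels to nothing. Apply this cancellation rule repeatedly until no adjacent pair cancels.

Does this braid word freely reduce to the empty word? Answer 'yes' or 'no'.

Answer: no

Derivation:
Gen 1 (s2^-1): push. Stack: [s2^-1]
Gen 2 (s2): cancels prior s2^-1. Stack: []
Gen 3 (s1): push. Stack: [s1]
Gen 4 (s1): push. Stack: [s1 s1]
Gen 5 (s2^-1): push. Stack: [s1 s1 s2^-1]
Gen 6 (s3): push. Stack: [s1 s1 s2^-1 s3]
Gen 7 (s1^-1): push. Stack: [s1 s1 s2^-1 s3 s1^-1]
Gen 8 (s4^-1): push. Stack: [s1 s1 s2^-1 s3 s1^-1 s4^-1]
Gen 9 (s1): push. Stack: [s1 s1 s2^-1 s3 s1^-1 s4^-1 s1]
Reduced word: s1 s1 s2^-1 s3 s1^-1 s4^-1 s1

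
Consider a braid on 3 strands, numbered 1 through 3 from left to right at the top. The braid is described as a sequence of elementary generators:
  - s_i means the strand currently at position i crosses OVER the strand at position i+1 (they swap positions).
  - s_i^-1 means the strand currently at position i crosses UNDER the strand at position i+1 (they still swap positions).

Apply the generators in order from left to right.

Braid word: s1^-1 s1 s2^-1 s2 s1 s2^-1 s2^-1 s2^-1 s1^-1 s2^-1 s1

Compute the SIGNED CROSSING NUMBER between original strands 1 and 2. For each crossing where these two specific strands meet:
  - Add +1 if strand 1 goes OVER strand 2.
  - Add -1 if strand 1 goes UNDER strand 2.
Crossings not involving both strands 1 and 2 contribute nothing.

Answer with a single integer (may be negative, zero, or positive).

Gen 1: 1 under 2. Both 1&2? yes. Contrib: -1. Sum: -1
Gen 2: 2 over 1. Both 1&2? yes. Contrib: -1. Sum: -2
Gen 3: crossing 2x3. Both 1&2? no. Sum: -2
Gen 4: crossing 3x2. Both 1&2? no. Sum: -2
Gen 5: 1 over 2. Both 1&2? yes. Contrib: +1. Sum: -1
Gen 6: crossing 1x3. Both 1&2? no. Sum: -1
Gen 7: crossing 3x1. Both 1&2? no. Sum: -1
Gen 8: crossing 1x3. Both 1&2? no. Sum: -1
Gen 9: crossing 2x3. Both 1&2? no. Sum: -1
Gen 10: 2 under 1. Both 1&2? yes. Contrib: +1. Sum: 0
Gen 11: crossing 3x1. Both 1&2? no. Sum: 0

Answer: 0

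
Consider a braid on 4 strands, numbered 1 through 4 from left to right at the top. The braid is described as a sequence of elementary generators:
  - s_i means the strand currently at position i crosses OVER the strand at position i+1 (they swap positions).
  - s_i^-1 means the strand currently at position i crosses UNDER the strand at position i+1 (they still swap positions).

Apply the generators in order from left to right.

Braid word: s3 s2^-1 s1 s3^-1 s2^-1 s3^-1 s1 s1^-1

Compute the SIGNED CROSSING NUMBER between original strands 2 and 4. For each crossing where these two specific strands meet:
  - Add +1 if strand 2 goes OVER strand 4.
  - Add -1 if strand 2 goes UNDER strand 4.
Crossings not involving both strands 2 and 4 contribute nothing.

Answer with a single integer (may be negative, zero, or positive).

Answer: -1

Derivation:
Gen 1: crossing 3x4. Both 2&4? no. Sum: 0
Gen 2: 2 under 4. Both 2&4? yes. Contrib: -1. Sum: -1
Gen 3: crossing 1x4. Both 2&4? no. Sum: -1
Gen 4: crossing 2x3. Both 2&4? no. Sum: -1
Gen 5: crossing 1x3. Both 2&4? no. Sum: -1
Gen 6: crossing 1x2. Both 2&4? no. Sum: -1
Gen 7: crossing 4x3. Both 2&4? no. Sum: -1
Gen 8: crossing 3x4. Both 2&4? no. Sum: -1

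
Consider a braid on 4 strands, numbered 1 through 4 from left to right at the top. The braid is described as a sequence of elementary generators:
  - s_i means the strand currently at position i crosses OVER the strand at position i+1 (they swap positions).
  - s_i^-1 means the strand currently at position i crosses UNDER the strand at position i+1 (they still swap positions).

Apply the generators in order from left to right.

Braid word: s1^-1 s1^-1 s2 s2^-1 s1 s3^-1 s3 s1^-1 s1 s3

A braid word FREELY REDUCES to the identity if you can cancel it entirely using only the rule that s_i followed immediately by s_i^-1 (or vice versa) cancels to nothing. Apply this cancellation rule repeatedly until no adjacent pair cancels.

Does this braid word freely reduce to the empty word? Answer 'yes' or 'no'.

Answer: no

Derivation:
Gen 1 (s1^-1): push. Stack: [s1^-1]
Gen 2 (s1^-1): push. Stack: [s1^-1 s1^-1]
Gen 3 (s2): push. Stack: [s1^-1 s1^-1 s2]
Gen 4 (s2^-1): cancels prior s2. Stack: [s1^-1 s1^-1]
Gen 5 (s1): cancels prior s1^-1. Stack: [s1^-1]
Gen 6 (s3^-1): push. Stack: [s1^-1 s3^-1]
Gen 7 (s3): cancels prior s3^-1. Stack: [s1^-1]
Gen 8 (s1^-1): push. Stack: [s1^-1 s1^-1]
Gen 9 (s1): cancels prior s1^-1. Stack: [s1^-1]
Gen 10 (s3): push. Stack: [s1^-1 s3]
Reduced word: s1^-1 s3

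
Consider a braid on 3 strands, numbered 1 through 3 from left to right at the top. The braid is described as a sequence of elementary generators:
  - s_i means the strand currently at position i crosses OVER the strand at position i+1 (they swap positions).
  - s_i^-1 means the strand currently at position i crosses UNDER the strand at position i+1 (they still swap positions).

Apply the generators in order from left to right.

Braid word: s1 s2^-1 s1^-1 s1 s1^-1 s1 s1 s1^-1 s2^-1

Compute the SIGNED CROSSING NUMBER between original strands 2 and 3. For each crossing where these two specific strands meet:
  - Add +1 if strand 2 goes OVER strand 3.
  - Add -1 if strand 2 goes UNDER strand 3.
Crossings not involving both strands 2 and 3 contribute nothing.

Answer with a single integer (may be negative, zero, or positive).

Gen 1: crossing 1x2. Both 2&3? no. Sum: 0
Gen 2: crossing 1x3. Both 2&3? no. Sum: 0
Gen 3: 2 under 3. Both 2&3? yes. Contrib: -1. Sum: -1
Gen 4: 3 over 2. Both 2&3? yes. Contrib: -1. Sum: -2
Gen 5: 2 under 3. Both 2&3? yes. Contrib: -1. Sum: -3
Gen 6: 3 over 2. Both 2&3? yes. Contrib: -1. Sum: -4
Gen 7: 2 over 3. Both 2&3? yes. Contrib: +1. Sum: -3
Gen 8: 3 under 2. Both 2&3? yes. Contrib: +1. Sum: -2
Gen 9: crossing 3x1. Both 2&3? no. Sum: -2

Answer: -2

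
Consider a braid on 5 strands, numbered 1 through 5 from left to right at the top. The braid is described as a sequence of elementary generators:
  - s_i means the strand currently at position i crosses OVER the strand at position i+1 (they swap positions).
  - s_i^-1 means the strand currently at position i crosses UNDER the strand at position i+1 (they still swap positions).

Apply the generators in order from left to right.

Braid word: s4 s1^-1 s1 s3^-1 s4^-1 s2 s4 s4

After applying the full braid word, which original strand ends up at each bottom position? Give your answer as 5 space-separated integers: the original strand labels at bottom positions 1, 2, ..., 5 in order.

Gen 1 (s4): strand 4 crosses over strand 5. Perm now: [1 2 3 5 4]
Gen 2 (s1^-1): strand 1 crosses under strand 2. Perm now: [2 1 3 5 4]
Gen 3 (s1): strand 2 crosses over strand 1. Perm now: [1 2 3 5 4]
Gen 4 (s3^-1): strand 3 crosses under strand 5. Perm now: [1 2 5 3 4]
Gen 5 (s4^-1): strand 3 crosses under strand 4. Perm now: [1 2 5 4 3]
Gen 6 (s2): strand 2 crosses over strand 5. Perm now: [1 5 2 4 3]
Gen 7 (s4): strand 4 crosses over strand 3. Perm now: [1 5 2 3 4]
Gen 8 (s4): strand 3 crosses over strand 4. Perm now: [1 5 2 4 3]

Answer: 1 5 2 4 3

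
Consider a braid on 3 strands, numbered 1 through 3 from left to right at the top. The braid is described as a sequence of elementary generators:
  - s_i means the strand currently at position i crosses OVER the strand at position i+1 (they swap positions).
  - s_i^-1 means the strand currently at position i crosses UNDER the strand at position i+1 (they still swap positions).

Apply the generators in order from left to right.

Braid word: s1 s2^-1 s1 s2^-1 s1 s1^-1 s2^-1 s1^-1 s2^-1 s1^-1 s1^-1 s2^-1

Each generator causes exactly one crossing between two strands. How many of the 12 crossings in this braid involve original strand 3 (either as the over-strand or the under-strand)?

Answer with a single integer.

Answer: 7

Derivation:
Gen 1: crossing 1x2. Involves strand 3? no. Count so far: 0
Gen 2: crossing 1x3. Involves strand 3? yes. Count so far: 1
Gen 3: crossing 2x3. Involves strand 3? yes. Count so far: 2
Gen 4: crossing 2x1. Involves strand 3? no. Count so far: 2
Gen 5: crossing 3x1. Involves strand 3? yes. Count so far: 3
Gen 6: crossing 1x3. Involves strand 3? yes. Count so far: 4
Gen 7: crossing 1x2. Involves strand 3? no. Count so far: 4
Gen 8: crossing 3x2. Involves strand 3? yes. Count so far: 5
Gen 9: crossing 3x1. Involves strand 3? yes. Count so far: 6
Gen 10: crossing 2x1. Involves strand 3? no. Count so far: 6
Gen 11: crossing 1x2. Involves strand 3? no. Count so far: 6
Gen 12: crossing 1x3. Involves strand 3? yes. Count so far: 7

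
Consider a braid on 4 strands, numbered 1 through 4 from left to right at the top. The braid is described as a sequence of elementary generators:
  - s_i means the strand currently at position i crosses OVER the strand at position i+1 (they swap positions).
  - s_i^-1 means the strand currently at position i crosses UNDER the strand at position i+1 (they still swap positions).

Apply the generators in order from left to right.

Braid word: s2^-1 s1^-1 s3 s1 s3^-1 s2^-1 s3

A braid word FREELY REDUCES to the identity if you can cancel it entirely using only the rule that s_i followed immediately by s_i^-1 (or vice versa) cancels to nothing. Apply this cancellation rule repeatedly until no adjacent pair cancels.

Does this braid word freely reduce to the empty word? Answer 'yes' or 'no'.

Gen 1 (s2^-1): push. Stack: [s2^-1]
Gen 2 (s1^-1): push. Stack: [s2^-1 s1^-1]
Gen 3 (s3): push. Stack: [s2^-1 s1^-1 s3]
Gen 4 (s1): push. Stack: [s2^-1 s1^-1 s3 s1]
Gen 5 (s3^-1): push. Stack: [s2^-1 s1^-1 s3 s1 s3^-1]
Gen 6 (s2^-1): push. Stack: [s2^-1 s1^-1 s3 s1 s3^-1 s2^-1]
Gen 7 (s3): push. Stack: [s2^-1 s1^-1 s3 s1 s3^-1 s2^-1 s3]
Reduced word: s2^-1 s1^-1 s3 s1 s3^-1 s2^-1 s3

Answer: no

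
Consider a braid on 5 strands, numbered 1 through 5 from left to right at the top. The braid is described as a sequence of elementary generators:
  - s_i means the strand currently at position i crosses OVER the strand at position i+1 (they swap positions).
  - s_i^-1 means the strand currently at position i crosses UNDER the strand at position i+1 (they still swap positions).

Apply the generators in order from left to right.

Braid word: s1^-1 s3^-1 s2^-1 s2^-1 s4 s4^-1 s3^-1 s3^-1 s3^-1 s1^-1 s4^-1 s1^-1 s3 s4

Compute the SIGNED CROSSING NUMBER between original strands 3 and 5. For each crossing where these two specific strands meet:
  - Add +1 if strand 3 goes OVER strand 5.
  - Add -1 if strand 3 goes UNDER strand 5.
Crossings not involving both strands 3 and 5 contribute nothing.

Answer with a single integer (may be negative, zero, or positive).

Gen 1: crossing 1x2. Both 3&5? no. Sum: 0
Gen 2: crossing 3x4. Both 3&5? no. Sum: 0
Gen 3: crossing 1x4. Both 3&5? no. Sum: 0
Gen 4: crossing 4x1. Both 3&5? no. Sum: 0
Gen 5: 3 over 5. Both 3&5? yes. Contrib: +1. Sum: 1
Gen 6: 5 under 3. Both 3&5? yes. Contrib: +1. Sum: 2
Gen 7: crossing 4x3. Both 3&5? no. Sum: 2
Gen 8: crossing 3x4. Both 3&5? no. Sum: 2
Gen 9: crossing 4x3. Both 3&5? no. Sum: 2
Gen 10: crossing 2x1. Both 3&5? no. Sum: 2
Gen 11: crossing 4x5. Both 3&5? no. Sum: 2
Gen 12: crossing 1x2. Both 3&5? no. Sum: 2
Gen 13: 3 over 5. Both 3&5? yes. Contrib: +1. Sum: 3
Gen 14: crossing 3x4. Both 3&5? no. Sum: 3

Answer: 3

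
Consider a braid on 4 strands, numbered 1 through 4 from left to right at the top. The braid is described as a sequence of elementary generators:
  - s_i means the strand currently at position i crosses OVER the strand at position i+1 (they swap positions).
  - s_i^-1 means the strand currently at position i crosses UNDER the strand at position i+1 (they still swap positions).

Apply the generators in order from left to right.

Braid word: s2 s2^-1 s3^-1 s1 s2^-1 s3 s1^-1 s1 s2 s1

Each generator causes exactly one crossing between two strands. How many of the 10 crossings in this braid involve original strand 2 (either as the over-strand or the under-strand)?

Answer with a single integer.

Answer: 6

Derivation:
Gen 1: crossing 2x3. Involves strand 2? yes. Count so far: 1
Gen 2: crossing 3x2. Involves strand 2? yes. Count so far: 2
Gen 3: crossing 3x4. Involves strand 2? no. Count so far: 2
Gen 4: crossing 1x2. Involves strand 2? yes. Count so far: 3
Gen 5: crossing 1x4. Involves strand 2? no. Count so far: 3
Gen 6: crossing 1x3. Involves strand 2? no. Count so far: 3
Gen 7: crossing 2x4. Involves strand 2? yes. Count so far: 4
Gen 8: crossing 4x2. Involves strand 2? yes. Count so far: 5
Gen 9: crossing 4x3. Involves strand 2? no. Count so far: 5
Gen 10: crossing 2x3. Involves strand 2? yes. Count so far: 6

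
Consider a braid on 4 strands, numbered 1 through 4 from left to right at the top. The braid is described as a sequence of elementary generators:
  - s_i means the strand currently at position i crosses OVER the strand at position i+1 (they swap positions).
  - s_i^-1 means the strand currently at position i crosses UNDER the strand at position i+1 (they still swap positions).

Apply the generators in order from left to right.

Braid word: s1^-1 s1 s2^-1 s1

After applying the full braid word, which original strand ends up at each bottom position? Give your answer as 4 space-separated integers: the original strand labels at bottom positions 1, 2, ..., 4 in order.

Gen 1 (s1^-1): strand 1 crosses under strand 2. Perm now: [2 1 3 4]
Gen 2 (s1): strand 2 crosses over strand 1. Perm now: [1 2 3 4]
Gen 3 (s2^-1): strand 2 crosses under strand 3. Perm now: [1 3 2 4]
Gen 4 (s1): strand 1 crosses over strand 3. Perm now: [3 1 2 4]

Answer: 3 1 2 4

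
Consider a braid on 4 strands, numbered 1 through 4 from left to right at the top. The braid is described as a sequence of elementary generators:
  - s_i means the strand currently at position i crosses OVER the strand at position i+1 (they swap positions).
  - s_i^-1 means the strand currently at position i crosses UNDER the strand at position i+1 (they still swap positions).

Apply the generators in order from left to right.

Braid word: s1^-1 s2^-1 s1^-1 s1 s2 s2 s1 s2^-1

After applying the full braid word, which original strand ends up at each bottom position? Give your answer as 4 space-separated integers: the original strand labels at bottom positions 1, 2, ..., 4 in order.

Gen 1 (s1^-1): strand 1 crosses under strand 2. Perm now: [2 1 3 4]
Gen 2 (s2^-1): strand 1 crosses under strand 3. Perm now: [2 3 1 4]
Gen 3 (s1^-1): strand 2 crosses under strand 3. Perm now: [3 2 1 4]
Gen 4 (s1): strand 3 crosses over strand 2. Perm now: [2 3 1 4]
Gen 5 (s2): strand 3 crosses over strand 1. Perm now: [2 1 3 4]
Gen 6 (s2): strand 1 crosses over strand 3. Perm now: [2 3 1 4]
Gen 7 (s1): strand 2 crosses over strand 3. Perm now: [3 2 1 4]
Gen 8 (s2^-1): strand 2 crosses under strand 1. Perm now: [3 1 2 4]

Answer: 3 1 2 4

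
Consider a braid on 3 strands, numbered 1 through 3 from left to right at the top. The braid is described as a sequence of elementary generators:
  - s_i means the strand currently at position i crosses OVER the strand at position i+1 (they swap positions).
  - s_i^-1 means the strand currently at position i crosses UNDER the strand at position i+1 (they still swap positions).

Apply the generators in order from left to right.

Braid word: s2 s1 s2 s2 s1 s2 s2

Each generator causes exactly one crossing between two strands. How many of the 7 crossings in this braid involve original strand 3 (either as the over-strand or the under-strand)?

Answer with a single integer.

Gen 1: crossing 2x3. Involves strand 3? yes. Count so far: 1
Gen 2: crossing 1x3. Involves strand 3? yes. Count so far: 2
Gen 3: crossing 1x2. Involves strand 3? no. Count so far: 2
Gen 4: crossing 2x1. Involves strand 3? no. Count so far: 2
Gen 5: crossing 3x1. Involves strand 3? yes. Count so far: 3
Gen 6: crossing 3x2. Involves strand 3? yes. Count so far: 4
Gen 7: crossing 2x3. Involves strand 3? yes. Count so far: 5

Answer: 5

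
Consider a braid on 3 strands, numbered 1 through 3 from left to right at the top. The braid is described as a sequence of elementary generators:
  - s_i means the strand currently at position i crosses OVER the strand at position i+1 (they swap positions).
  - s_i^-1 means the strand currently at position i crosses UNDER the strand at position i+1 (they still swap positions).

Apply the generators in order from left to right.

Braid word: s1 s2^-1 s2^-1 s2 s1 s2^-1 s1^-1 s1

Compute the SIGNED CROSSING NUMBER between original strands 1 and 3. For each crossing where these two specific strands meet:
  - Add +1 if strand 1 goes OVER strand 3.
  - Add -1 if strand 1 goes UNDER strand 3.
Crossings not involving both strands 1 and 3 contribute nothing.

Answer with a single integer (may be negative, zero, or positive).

Gen 1: crossing 1x2. Both 1&3? no. Sum: 0
Gen 2: 1 under 3. Both 1&3? yes. Contrib: -1. Sum: -1
Gen 3: 3 under 1. Both 1&3? yes. Contrib: +1. Sum: 0
Gen 4: 1 over 3. Both 1&3? yes. Contrib: +1. Sum: 1
Gen 5: crossing 2x3. Both 1&3? no. Sum: 1
Gen 6: crossing 2x1. Both 1&3? no. Sum: 1
Gen 7: 3 under 1. Both 1&3? yes. Contrib: +1. Sum: 2
Gen 8: 1 over 3. Both 1&3? yes. Contrib: +1. Sum: 3

Answer: 3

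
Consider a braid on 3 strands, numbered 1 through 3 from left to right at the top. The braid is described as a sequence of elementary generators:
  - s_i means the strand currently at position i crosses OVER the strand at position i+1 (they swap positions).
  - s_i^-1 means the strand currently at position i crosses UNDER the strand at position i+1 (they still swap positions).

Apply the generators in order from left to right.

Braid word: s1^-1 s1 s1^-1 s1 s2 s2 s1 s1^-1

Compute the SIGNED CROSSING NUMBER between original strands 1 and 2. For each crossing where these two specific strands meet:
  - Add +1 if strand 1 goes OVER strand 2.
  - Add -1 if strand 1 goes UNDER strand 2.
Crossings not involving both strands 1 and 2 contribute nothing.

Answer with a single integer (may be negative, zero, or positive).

Answer: -2

Derivation:
Gen 1: 1 under 2. Both 1&2? yes. Contrib: -1. Sum: -1
Gen 2: 2 over 1. Both 1&2? yes. Contrib: -1. Sum: -2
Gen 3: 1 under 2. Both 1&2? yes. Contrib: -1. Sum: -3
Gen 4: 2 over 1. Both 1&2? yes. Contrib: -1. Sum: -4
Gen 5: crossing 2x3. Both 1&2? no. Sum: -4
Gen 6: crossing 3x2. Both 1&2? no. Sum: -4
Gen 7: 1 over 2. Both 1&2? yes. Contrib: +1. Sum: -3
Gen 8: 2 under 1. Both 1&2? yes. Contrib: +1. Sum: -2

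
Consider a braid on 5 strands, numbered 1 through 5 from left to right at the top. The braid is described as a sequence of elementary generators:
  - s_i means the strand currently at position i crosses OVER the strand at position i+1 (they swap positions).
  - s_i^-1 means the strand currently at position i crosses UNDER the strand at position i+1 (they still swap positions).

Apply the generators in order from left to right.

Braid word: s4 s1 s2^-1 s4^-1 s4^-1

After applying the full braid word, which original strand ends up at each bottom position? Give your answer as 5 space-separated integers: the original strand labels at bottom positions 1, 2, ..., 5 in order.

Gen 1 (s4): strand 4 crosses over strand 5. Perm now: [1 2 3 5 4]
Gen 2 (s1): strand 1 crosses over strand 2. Perm now: [2 1 3 5 4]
Gen 3 (s2^-1): strand 1 crosses under strand 3. Perm now: [2 3 1 5 4]
Gen 4 (s4^-1): strand 5 crosses under strand 4. Perm now: [2 3 1 4 5]
Gen 5 (s4^-1): strand 4 crosses under strand 5. Perm now: [2 3 1 5 4]

Answer: 2 3 1 5 4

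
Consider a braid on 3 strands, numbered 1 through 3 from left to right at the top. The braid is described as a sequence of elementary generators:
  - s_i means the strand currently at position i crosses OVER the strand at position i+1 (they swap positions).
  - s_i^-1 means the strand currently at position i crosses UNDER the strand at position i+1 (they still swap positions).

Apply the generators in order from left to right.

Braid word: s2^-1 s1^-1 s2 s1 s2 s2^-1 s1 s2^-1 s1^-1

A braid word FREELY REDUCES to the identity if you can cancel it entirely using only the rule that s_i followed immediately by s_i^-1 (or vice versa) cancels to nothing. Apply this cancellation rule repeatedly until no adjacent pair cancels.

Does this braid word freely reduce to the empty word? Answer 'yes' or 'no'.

Gen 1 (s2^-1): push. Stack: [s2^-1]
Gen 2 (s1^-1): push. Stack: [s2^-1 s1^-1]
Gen 3 (s2): push. Stack: [s2^-1 s1^-1 s2]
Gen 4 (s1): push. Stack: [s2^-1 s1^-1 s2 s1]
Gen 5 (s2): push. Stack: [s2^-1 s1^-1 s2 s1 s2]
Gen 6 (s2^-1): cancels prior s2. Stack: [s2^-1 s1^-1 s2 s1]
Gen 7 (s1): push. Stack: [s2^-1 s1^-1 s2 s1 s1]
Gen 8 (s2^-1): push. Stack: [s2^-1 s1^-1 s2 s1 s1 s2^-1]
Gen 9 (s1^-1): push. Stack: [s2^-1 s1^-1 s2 s1 s1 s2^-1 s1^-1]
Reduced word: s2^-1 s1^-1 s2 s1 s1 s2^-1 s1^-1

Answer: no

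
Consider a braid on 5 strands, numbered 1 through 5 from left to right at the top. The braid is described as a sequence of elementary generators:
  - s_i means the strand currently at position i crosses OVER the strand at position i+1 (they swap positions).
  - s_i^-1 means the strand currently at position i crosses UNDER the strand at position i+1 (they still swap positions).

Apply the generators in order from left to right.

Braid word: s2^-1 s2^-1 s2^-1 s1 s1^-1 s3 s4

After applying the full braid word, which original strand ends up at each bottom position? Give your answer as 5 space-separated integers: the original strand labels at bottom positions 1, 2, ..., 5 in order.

Gen 1 (s2^-1): strand 2 crosses under strand 3. Perm now: [1 3 2 4 5]
Gen 2 (s2^-1): strand 3 crosses under strand 2. Perm now: [1 2 3 4 5]
Gen 3 (s2^-1): strand 2 crosses under strand 3. Perm now: [1 3 2 4 5]
Gen 4 (s1): strand 1 crosses over strand 3. Perm now: [3 1 2 4 5]
Gen 5 (s1^-1): strand 3 crosses under strand 1. Perm now: [1 3 2 4 5]
Gen 6 (s3): strand 2 crosses over strand 4. Perm now: [1 3 4 2 5]
Gen 7 (s4): strand 2 crosses over strand 5. Perm now: [1 3 4 5 2]

Answer: 1 3 4 5 2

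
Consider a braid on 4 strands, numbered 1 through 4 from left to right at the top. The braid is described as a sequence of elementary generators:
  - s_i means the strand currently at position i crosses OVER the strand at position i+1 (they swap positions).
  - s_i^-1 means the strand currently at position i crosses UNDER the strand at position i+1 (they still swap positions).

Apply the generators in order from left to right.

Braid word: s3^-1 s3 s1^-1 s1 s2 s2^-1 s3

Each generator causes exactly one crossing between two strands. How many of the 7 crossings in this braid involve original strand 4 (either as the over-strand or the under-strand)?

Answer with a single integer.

Gen 1: crossing 3x4. Involves strand 4? yes. Count so far: 1
Gen 2: crossing 4x3. Involves strand 4? yes. Count so far: 2
Gen 3: crossing 1x2. Involves strand 4? no. Count so far: 2
Gen 4: crossing 2x1. Involves strand 4? no. Count so far: 2
Gen 5: crossing 2x3. Involves strand 4? no. Count so far: 2
Gen 6: crossing 3x2. Involves strand 4? no. Count so far: 2
Gen 7: crossing 3x4. Involves strand 4? yes. Count so far: 3

Answer: 3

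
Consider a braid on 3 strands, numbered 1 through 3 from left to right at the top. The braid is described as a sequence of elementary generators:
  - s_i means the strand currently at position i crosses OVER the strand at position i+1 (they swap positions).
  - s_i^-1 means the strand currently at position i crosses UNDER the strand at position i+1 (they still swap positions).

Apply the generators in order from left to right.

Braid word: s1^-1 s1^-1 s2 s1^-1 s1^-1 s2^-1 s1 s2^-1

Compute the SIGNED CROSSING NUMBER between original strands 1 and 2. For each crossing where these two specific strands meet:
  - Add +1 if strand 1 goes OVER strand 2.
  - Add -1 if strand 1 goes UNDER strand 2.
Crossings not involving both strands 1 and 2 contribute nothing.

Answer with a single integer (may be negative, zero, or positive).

Answer: 1

Derivation:
Gen 1: 1 under 2. Both 1&2? yes. Contrib: -1. Sum: -1
Gen 2: 2 under 1. Both 1&2? yes. Contrib: +1. Sum: 0
Gen 3: crossing 2x3. Both 1&2? no. Sum: 0
Gen 4: crossing 1x3. Both 1&2? no. Sum: 0
Gen 5: crossing 3x1. Both 1&2? no. Sum: 0
Gen 6: crossing 3x2. Both 1&2? no. Sum: 0
Gen 7: 1 over 2. Both 1&2? yes. Contrib: +1. Sum: 1
Gen 8: crossing 1x3. Both 1&2? no. Sum: 1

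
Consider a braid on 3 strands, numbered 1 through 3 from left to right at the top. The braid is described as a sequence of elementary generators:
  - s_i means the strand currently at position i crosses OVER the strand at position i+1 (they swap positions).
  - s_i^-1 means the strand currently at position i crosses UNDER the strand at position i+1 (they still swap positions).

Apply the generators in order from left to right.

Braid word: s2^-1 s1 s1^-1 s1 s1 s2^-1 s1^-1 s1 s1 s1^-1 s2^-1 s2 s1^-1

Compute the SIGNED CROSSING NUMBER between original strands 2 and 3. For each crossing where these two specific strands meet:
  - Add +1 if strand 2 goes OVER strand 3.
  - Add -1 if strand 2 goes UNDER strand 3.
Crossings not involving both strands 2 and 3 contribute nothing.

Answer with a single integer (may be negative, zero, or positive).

Answer: -2

Derivation:
Gen 1: 2 under 3. Both 2&3? yes. Contrib: -1. Sum: -1
Gen 2: crossing 1x3. Both 2&3? no. Sum: -1
Gen 3: crossing 3x1. Both 2&3? no. Sum: -1
Gen 4: crossing 1x3. Both 2&3? no. Sum: -1
Gen 5: crossing 3x1. Both 2&3? no. Sum: -1
Gen 6: 3 under 2. Both 2&3? yes. Contrib: +1. Sum: 0
Gen 7: crossing 1x2. Both 2&3? no. Sum: 0
Gen 8: crossing 2x1. Both 2&3? no. Sum: 0
Gen 9: crossing 1x2. Both 2&3? no. Sum: 0
Gen 10: crossing 2x1. Both 2&3? no. Sum: 0
Gen 11: 2 under 3. Both 2&3? yes. Contrib: -1. Sum: -1
Gen 12: 3 over 2. Both 2&3? yes. Contrib: -1. Sum: -2
Gen 13: crossing 1x2. Both 2&3? no. Sum: -2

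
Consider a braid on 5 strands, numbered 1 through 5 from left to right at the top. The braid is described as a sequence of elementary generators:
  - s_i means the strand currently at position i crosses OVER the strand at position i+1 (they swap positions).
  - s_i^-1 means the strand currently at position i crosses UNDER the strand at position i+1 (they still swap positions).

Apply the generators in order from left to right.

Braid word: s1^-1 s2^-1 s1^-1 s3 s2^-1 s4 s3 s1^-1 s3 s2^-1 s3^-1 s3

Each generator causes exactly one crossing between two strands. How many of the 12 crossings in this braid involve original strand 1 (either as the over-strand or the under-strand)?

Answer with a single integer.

Gen 1: crossing 1x2. Involves strand 1? yes. Count so far: 1
Gen 2: crossing 1x3. Involves strand 1? yes. Count so far: 2
Gen 3: crossing 2x3. Involves strand 1? no. Count so far: 2
Gen 4: crossing 1x4. Involves strand 1? yes. Count so far: 3
Gen 5: crossing 2x4. Involves strand 1? no. Count so far: 3
Gen 6: crossing 1x5. Involves strand 1? yes. Count so far: 4
Gen 7: crossing 2x5. Involves strand 1? no. Count so far: 4
Gen 8: crossing 3x4. Involves strand 1? no. Count so far: 4
Gen 9: crossing 5x2. Involves strand 1? no. Count so far: 4
Gen 10: crossing 3x2. Involves strand 1? no. Count so far: 4
Gen 11: crossing 3x5. Involves strand 1? no. Count so far: 4
Gen 12: crossing 5x3. Involves strand 1? no. Count so far: 4

Answer: 4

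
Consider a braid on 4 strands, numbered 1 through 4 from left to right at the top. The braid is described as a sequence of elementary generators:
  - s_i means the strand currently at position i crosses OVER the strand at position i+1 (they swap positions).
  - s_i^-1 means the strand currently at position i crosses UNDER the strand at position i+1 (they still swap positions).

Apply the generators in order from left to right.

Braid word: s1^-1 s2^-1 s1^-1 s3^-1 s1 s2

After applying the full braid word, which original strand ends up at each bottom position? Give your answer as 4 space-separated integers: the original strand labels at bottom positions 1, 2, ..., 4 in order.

Answer: 2 4 3 1

Derivation:
Gen 1 (s1^-1): strand 1 crosses under strand 2. Perm now: [2 1 3 4]
Gen 2 (s2^-1): strand 1 crosses under strand 3. Perm now: [2 3 1 4]
Gen 3 (s1^-1): strand 2 crosses under strand 3. Perm now: [3 2 1 4]
Gen 4 (s3^-1): strand 1 crosses under strand 4. Perm now: [3 2 4 1]
Gen 5 (s1): strand 3 crosses over strand 2. Perm now: [2 3 4 1]
Gen 6 (s2): strand 3 crosses over strand 4. Perm now: [2 4 3 1]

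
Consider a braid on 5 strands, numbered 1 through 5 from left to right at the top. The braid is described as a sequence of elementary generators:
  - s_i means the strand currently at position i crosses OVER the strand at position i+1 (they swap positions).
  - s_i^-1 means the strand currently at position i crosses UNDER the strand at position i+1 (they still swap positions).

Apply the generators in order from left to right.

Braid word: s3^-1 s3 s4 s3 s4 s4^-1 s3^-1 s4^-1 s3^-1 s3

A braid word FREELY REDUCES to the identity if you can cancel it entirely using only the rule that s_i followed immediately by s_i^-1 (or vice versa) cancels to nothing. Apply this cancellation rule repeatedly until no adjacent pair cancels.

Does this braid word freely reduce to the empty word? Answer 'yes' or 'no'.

Gen 1 (s3^-1): push. Stack: [s3^-1]
Gen 2 (s3): cancels prior s3^-1. Stack: []
Gen 3 (s4): push. Stack: [s4]
Gen 4 (s3): push. Stack: [s4 s3]
Gen 5 (s4): push. Stack: [s4 s3 s4]
Gen 6 (s4^-1): cancels prior s4. Stack: [s4 s3]
Gen 7 (s3^-1): cancels prior s3. Stack: [s4]
Gen 8 (s4^-1): cancels prior s4. Stack: []
Gen 9 (s3^-1): push. Stack: [s3^-1]
Gen 10 (s3): cancels prior s3^-1. Stack: []
Reduced word: (empty)

Answer: yes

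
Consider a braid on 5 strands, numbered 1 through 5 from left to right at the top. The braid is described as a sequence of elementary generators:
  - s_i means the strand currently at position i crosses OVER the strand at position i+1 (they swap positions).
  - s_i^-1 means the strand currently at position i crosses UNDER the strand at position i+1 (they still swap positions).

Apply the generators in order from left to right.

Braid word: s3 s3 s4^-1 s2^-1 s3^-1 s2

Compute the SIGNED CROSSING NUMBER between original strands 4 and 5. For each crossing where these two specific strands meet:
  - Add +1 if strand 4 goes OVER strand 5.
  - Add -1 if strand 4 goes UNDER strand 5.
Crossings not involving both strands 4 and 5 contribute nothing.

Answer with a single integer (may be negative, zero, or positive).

Gen 1: crossing 3x4. Both 4&5? no. Sum: 0
Gen 2: crossing 4x3. Both 4&5? no. Sum: 0
Gen 3: 4 under 5. Both 4&5? yes. Contrib: -1. Sum: -1
Gen 4: crossing 2x3. Both 4&5? no. Sum: -1
Gen 5: crossing 2x5. Both 4&5? no. Sum: -1
Gen 6: crossing 3x5. Both 4&5? no. Sum: -1

Answer: -1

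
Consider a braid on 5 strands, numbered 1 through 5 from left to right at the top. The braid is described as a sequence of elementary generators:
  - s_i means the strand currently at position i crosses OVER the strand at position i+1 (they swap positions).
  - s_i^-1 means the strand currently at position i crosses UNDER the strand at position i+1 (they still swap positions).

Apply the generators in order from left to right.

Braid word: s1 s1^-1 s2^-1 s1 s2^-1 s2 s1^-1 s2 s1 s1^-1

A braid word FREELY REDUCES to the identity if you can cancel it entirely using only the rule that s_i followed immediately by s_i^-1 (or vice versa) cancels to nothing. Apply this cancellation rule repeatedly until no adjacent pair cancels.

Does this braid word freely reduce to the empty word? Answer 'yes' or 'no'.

Answer: yes

Derivation:
Gen 1 (s1): push. Stack: [s1]
Gen 2 (s1^-1): cancels prior s1. Stack: []
Gen 3 (s2^-1): push. Stack: [s2^-1]
Gen 4 (s1): push. Stack: [s2^-1 s1]
Gen 5 (s2^-1): push. Stack: [s2^-1 s1 s2^-1]
Gen 6 (s2): cancels prior s2^-1. Stack: [s2^-1 s1]
Gen 7 (s1^-1): cancels prior s1. Stack: [s2^-1]
Gen 8 (s2): cancels prior s2^-1. Stack: []
Gen 9 (s1): push. Stack: [s1]
Gen 10 (s1^-1): cancels prior s1. Stack: []
Reduced word: (empty)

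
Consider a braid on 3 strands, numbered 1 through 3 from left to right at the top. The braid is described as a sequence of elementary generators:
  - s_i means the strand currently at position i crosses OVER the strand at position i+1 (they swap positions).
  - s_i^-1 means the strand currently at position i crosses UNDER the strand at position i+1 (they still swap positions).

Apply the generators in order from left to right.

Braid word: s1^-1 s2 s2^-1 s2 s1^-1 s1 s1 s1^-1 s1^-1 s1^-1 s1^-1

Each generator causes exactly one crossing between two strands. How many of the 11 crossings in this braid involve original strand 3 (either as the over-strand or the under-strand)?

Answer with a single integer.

Gen 1: crossing 1x2. Involves strand 3? no. Count so far: 0
Gen 2: crossing 1x3. Involves strand 3? yes. Count so far: 1
Gen 3: crossing 3x1. Involves strand 3? yes. Count so far: 2
Gen 4: crossing 1x3. Involves strand 3? yes. Count so far: 3
Gen 5: crossing 2x3. Involves strand 3? yes. Count so far: 4
Gen 6: crossing 3x2. Involves strand 3? yes. Count so far: 5
Gen 7: crossing 2x3. Involves strand 3? yes. Count so far: 6
Gen 8: crossing 3x2. Involves strand 3? yes. Count so far: 7
Gen 9: crossing 2x3. Involves strand 3? yes. Count so far: 8
Gen 10: crossing 3x2. Involves strand 3? yes. Count so far: 9
Gen 11: crossing 2x3. Involves strand 3? yes. Count so far: 10

Answer: 10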